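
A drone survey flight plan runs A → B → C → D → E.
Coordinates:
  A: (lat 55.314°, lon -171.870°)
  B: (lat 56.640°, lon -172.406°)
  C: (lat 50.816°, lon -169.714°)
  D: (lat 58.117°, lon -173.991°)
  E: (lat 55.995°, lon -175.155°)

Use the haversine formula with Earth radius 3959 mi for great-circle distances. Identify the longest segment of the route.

Leg distances:
A→B: 93.9 mi
B→C: 417.1 mi
C→D: 532.7 mi
D→E: 153.0 mi
The longest leg is C–D at 532.7 mi.

C–D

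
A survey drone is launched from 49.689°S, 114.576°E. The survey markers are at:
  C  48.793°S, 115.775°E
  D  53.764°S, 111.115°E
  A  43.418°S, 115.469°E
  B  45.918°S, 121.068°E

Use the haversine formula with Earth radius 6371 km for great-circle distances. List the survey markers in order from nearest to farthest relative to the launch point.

Computing each great-circle distance from 49.689°S, 114.576°E:
C 48.793°S, 115.775°E: 132.3 km
D 53.764°S, 111.115°E: 511.9 km
B 45.918°S, 121.068°E: 640.6 km
A 43.418°S, 115.469°E: 700.6 km

C, D, B, A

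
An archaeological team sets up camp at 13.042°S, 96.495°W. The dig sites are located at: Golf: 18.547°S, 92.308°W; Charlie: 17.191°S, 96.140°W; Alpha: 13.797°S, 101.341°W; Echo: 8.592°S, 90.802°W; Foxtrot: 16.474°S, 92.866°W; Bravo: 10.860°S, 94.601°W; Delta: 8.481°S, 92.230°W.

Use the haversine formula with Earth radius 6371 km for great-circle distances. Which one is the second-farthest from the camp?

Distances from the camp (13.042°S, 96.495°W):
Echo: 794.5 km
Golf: 758.4 km
Delta: 688.6 km
Foxtrot: 545.8 km
Alpha: 530.8 km
Charlie: 462.9 km
Bravo: 318.3 km
The second-farthest is Golf at 758.4 km.

Golf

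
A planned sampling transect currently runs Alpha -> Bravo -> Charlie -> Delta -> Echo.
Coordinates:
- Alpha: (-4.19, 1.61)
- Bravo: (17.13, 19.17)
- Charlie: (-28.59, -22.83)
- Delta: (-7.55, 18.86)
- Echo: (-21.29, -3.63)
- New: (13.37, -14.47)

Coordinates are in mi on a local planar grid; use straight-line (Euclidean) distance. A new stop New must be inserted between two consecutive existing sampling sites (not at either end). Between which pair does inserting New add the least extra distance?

Added distance for inserting New between each consecutive pair:
Alpha–Bravo: 30.0 mi
Bravo–Charlie: 14.6 mi
Charlie–Delta: 35.4 mi
Delta–Echo: 49.3 mi
Smallest added distance is 14.6 mi, inserting between Bravo and Charlie.

between Bravo and Charlie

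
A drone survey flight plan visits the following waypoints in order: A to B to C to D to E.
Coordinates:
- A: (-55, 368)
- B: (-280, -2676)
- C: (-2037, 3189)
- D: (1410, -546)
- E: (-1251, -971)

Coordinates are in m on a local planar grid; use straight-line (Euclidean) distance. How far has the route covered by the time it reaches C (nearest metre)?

Leg distances:
A→B: 3052.3 m  (cumulative 3052.3 m)
B→C: 6122.5 m  (cumulative 9174.8 m)
Cumulative distance at C ≈ 9175 m.

9175 m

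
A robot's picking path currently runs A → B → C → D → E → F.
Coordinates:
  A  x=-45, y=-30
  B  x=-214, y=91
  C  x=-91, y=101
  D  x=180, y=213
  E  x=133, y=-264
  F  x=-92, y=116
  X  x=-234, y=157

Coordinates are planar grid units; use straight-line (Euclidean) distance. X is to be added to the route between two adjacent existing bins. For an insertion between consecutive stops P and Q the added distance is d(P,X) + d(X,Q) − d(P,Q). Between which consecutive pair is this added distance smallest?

between B and C

Added distance for inserting X between each consecutive pair:
A–B: 127.0
B–C: 99.1
C–D: 278.1
D–E: 497.0
E–F: 264.7
Smallest added distance is 99.1, inserting between B and C.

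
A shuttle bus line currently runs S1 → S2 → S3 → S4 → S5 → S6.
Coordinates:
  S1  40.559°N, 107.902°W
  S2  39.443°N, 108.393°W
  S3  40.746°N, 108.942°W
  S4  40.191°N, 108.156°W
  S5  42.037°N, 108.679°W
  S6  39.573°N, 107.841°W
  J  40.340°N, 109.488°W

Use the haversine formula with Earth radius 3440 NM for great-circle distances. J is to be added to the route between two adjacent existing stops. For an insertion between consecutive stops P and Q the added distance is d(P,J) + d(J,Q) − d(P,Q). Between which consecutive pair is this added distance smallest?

between S2 and S3

Added distance for inserting J between each consecutive pair:
S1–S2: 76.7 NM
S2–S3: 26.4 NM
S3–S4: 47.5 NM
S4–S5: 56.6 NM
S5–S6: 44.2 NM
Smallest added distance is 26.4 NM, inserting between S2 and S3.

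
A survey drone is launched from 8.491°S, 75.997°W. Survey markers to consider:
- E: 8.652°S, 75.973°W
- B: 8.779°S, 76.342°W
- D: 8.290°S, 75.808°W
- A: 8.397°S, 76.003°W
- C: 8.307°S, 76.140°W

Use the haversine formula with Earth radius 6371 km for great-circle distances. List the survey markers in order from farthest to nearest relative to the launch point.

B, D, C, E, A

Computing each great-circle distance from 8.491°S, 75.997°W:
B 8.779°S, 76.342°W: 49.6 km
D 8.290°S, 75.808°W: 30.5 km
C 8.307°S, 76.140°W: 25.8 km
E 8.652°S, 75.973°W: 18.1 km
A 8.397°S, 76.003°W: 10.5 km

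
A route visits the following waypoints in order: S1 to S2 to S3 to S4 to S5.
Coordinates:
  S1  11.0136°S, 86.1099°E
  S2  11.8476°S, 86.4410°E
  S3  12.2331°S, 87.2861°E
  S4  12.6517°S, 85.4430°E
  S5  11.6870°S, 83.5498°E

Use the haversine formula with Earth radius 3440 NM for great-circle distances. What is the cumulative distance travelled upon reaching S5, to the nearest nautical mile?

345 NM

Leg distances:
S1→S2: 53.7 NM  (cumulative 53.7 NM)
S2→S3: 54.8 NM  (cumulative 108.5 NM)
S3→S4: 110.9 NM  (cumulative 219.4 NM)
S4→S5: 125.3 NM  (cumulative 344.7 NM)
Cumulative distance at S5 ≈ 345 NM.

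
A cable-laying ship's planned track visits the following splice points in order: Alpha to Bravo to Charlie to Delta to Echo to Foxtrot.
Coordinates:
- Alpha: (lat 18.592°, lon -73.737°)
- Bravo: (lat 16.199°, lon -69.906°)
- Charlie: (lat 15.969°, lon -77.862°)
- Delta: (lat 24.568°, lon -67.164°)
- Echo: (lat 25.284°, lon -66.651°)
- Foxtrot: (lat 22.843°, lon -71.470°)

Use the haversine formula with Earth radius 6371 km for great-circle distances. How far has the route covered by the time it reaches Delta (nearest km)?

Leg distances:
Alpha→Bravo: 485.8 km  (cumulative 485.8 km)
Bravo→Charlie: 850.4 km  (cumulative 1336.2 km)
Charlie→Delta: 1468.3 km  (cumulative 2804.4 km)
Cumulative distance at Delta ≈ 2804 km.

2804 km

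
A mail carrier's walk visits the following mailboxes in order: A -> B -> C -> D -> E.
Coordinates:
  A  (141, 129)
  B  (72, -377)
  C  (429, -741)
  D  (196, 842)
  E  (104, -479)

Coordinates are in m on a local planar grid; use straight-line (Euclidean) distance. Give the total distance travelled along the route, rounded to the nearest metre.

3945 m

Leg distances:
A→B: 510.7 m  (cumulative 510.7 m)
B→C: 509.8 m  (cumulative 1020.5 m)
C→D: 1600.1 m  (cumulative 2620.6 m)
D→E: 1324.2 m  (cumulative 3944.8 m)
Total route length ≈ 3945 m.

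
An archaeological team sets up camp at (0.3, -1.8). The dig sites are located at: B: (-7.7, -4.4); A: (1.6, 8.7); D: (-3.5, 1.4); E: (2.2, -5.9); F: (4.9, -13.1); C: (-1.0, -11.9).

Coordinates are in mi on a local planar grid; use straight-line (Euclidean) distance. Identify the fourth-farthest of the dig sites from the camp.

Distance to each, sorted:
F: 12.2 mi
A: 10.6 mi
C: 10.2 mi
B: 8.4 mi
D: 5.0 mi
E: 4.5 mi
The fourth-farthest is B at 8.4 mi.

B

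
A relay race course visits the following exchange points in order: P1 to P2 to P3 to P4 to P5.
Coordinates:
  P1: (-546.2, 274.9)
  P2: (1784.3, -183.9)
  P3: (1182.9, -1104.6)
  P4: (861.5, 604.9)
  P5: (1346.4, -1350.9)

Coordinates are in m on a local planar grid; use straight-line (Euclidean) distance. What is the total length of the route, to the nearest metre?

Leg distances:
P1→P2: 2375.2 m  (cumulative 2375.2 m)
P2→P3: 1099.7 m  (cumulative 3474.9 m)
P3→P4: 1739.5 m  (cumulative 5214.4 m)
P4→P5: 2015.0 m  (cumulative 7229.4 m)
Total route length ≈ 7229 m.

7229 m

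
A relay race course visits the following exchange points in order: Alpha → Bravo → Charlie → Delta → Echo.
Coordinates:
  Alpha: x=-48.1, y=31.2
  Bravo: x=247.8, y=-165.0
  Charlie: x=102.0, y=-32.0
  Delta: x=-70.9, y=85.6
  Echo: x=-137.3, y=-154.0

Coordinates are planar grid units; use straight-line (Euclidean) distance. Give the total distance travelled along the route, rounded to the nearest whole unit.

1010

Leg distances:
Alpha→Bravo: 355.0  (cumulative 355.0)
Bravo→Charlie: 197.3  (cumulative 552.4)
Charlie→Delta: 209.1  (cumulative 761.5)
Delta→Echo: 248.6  (cumulative 1010.1)
Total route length ≈ 1010.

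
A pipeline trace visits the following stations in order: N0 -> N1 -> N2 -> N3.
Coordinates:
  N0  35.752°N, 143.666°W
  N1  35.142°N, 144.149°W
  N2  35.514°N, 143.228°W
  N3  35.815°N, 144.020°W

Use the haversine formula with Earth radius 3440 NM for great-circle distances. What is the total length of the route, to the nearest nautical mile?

Leg distances:
N0→N1: 43.6 NM  (cumulative 43.6 NM)
N1→N2: 50.3 NM  (cumulative 93.9 NM)
N2→N3: 42.7 NM  (cumulative 136.6 NM)
Total route length ≈ 137 NM.

137 NM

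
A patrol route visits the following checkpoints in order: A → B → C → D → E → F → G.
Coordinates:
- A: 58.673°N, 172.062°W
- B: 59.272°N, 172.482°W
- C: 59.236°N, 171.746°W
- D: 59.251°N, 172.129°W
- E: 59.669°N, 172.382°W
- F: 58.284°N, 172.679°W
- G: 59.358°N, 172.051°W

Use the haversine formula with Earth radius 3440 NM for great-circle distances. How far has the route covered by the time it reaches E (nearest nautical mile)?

Leg distances:
A→B: 38.2 NM  (cumulative 38.2 NM)
B→C: 22.7 NM  (cumulative 60.9 NM)
C→D: 11.8 NM  (cumulative 72.7 NM)
D→E: 26.3 NM  (cumulative 99.0 NM)
Cumulative distance at E ≈ 99 NM.

99 NM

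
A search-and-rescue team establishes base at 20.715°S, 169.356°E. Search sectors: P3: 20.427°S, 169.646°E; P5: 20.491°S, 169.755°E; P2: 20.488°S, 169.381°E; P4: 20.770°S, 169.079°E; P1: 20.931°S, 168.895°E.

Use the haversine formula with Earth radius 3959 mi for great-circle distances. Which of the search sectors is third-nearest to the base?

P3

Distances from the base (20.715°S, 169.356°E):
P2: 15.8 mi
P4: 18.3 mi
P3: 27.3 mi
P5: 30.1 mi
P1: 33.3 mi
The third-nearest is P3 at 27.3 mi.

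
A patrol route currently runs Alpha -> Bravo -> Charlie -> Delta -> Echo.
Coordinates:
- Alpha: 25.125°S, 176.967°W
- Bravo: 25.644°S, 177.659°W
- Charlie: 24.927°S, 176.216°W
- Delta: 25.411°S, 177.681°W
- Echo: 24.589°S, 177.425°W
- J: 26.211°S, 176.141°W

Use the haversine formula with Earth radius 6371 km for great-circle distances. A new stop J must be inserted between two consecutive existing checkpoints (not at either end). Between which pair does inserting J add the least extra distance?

Added distance for inserting J between each consecutive pair:
Alpha–Bravo: 220.4 km
Bravo–Charlie: 141.8 km
Charlie–Delta: 164.0 km
Delta–Echo: 304.7 km
Smallest added distance is 141.8 km, inserting between Bravo and Charlie.

between Bravo and Charlie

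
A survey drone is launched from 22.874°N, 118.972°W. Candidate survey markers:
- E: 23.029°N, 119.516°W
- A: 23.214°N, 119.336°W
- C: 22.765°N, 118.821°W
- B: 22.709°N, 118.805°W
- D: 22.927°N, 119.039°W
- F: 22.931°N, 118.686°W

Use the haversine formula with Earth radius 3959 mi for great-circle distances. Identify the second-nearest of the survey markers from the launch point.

Distances from the launch point (22.874°N, 118.972°W):
D: 5.6 mi
C: 12.2 mi
B: 15.6 mi
F: 18.6 mi
A: 33.0 mi
E: 36.2 mi
The second-nearest is C at 12.2 mi.

C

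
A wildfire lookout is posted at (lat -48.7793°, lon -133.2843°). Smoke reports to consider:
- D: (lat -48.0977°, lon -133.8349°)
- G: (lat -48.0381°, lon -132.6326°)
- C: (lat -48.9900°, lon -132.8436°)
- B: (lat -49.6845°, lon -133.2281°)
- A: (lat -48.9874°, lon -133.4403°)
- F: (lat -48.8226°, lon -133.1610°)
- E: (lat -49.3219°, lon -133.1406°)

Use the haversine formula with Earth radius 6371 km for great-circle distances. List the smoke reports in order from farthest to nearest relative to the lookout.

B, G, D, E, C, A, F

Computing each great-circle distance from (lat -48.7793°, lon -133.2843°):
B (lat -49.6845°, lon -133.2281°): 100.7 km
G (lat -48.0381°, lon -132.6326°): 95.4 km
D (lat -48.0977°, lon -133.8349°): 86.0 km
E (lat -49.3219°, lon -133.1406°): 61.2 km
C (lat -48.9900°, lon -132.8436°): 39.8 km
A (lat -48.9874°, lon -133.4403°): 25.8 km
F (lat -48.8226°, lon -133.1610°): 10.2 km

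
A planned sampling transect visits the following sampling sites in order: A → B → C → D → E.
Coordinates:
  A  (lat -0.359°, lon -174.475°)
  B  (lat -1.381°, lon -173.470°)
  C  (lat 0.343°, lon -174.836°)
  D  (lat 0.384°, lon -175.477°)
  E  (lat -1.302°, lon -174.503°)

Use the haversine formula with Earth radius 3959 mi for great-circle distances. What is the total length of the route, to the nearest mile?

Leg distances:
A→B: 99.0 mi  (cumulative 99.0 mi)
B→C: 152.0 mi  (cumulative 251.0 mi)
C→D: 44.4 mi  (cumulative 295.4 mi)
D→E: 134.5 mi  (cumulative 429.9 mi)
Total route length ≈ 430 mi.

430 mi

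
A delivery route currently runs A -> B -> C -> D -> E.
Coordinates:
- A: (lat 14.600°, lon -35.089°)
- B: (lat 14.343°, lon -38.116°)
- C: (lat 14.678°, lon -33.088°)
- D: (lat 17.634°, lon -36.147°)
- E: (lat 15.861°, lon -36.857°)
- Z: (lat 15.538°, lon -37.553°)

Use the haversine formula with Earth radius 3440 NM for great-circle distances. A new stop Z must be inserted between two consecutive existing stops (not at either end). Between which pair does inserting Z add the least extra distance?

between B and C

Added distance for inserting Z between each consecutive pair:
A–B: 55.7 NM
B–C: 49.8 NM
C–D: 163.3 NM
D–E: 80.3 NM
Smallest added distance is 49.8 NM, inserting between B and C.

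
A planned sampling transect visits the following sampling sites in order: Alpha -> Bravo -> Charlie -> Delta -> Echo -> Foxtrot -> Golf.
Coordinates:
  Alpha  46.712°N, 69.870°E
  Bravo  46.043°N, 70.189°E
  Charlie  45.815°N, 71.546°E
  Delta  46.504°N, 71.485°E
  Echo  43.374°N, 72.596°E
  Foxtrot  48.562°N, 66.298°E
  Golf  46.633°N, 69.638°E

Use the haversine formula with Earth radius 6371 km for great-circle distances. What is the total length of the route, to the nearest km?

Leg distances:
Alpha→Bravo: 78.3 km  (cumulative 78.3 km)
Bravo→Charlie: 108.0 km  (cumulative 186.3 km)
Charlie→Delta: 76.8 km  (cumulative 263.0 km)
Delta→Echo: 358.8 km  (cumulative 621.9 km)
Echo→Foxtrot: 754.3 km  (cumulative 1376.1 km)
Foxtrot→Golf: 329.7 km  (cumulative 1705.8 km)
Total route length ≈ 1706 km.

1706 km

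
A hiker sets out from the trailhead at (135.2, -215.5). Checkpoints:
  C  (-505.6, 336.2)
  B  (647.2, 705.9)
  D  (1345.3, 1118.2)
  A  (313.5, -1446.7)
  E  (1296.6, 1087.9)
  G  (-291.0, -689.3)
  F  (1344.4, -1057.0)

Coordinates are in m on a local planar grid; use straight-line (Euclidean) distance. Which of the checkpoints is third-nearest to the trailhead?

B

Distances from the trailhead ((135.2, -215.5)):
G: 637.3 m
C: 845.6 m
B: 1054.1 m
A: 1244.0 m
F: 1473.2 m
E: 1745.8 m
D: 1800.9 m
The third-nearest is B at 1054.1 m.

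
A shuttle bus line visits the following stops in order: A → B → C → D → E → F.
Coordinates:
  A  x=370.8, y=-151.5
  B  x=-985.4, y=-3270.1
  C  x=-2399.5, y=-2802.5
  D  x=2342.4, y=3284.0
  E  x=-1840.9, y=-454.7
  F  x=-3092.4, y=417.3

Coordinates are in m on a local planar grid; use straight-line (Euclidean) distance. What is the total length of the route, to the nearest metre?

Leg distances:
A→B: 3400.7 m  (cumulative 3400.7 m)
B→C: 1489.4 m  (cumulative 4890.1 m)
C→D: 7715.6 m  (cumulative 12605.8 m)
D→E: 5610.5 m  (cumulative 18216.3 m)
E→F: 1525.3 m  (cumulative 19741.6 m)
Total route length ≈ 19742 m.

19742 m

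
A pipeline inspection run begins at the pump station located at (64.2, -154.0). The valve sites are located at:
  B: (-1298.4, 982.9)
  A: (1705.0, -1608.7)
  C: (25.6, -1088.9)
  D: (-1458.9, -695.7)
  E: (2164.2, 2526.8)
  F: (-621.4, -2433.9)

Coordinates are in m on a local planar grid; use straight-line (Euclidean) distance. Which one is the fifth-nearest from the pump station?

Distances from the pump station ((64.2, -154.0)):
C: 935.7 m
D: 1616.6 m
B: 1774.6 m
A: 2192.8 m
F: 2380.8 m
E: 3405.4 m
The fifth-nearest is F at 2380.8 m.

F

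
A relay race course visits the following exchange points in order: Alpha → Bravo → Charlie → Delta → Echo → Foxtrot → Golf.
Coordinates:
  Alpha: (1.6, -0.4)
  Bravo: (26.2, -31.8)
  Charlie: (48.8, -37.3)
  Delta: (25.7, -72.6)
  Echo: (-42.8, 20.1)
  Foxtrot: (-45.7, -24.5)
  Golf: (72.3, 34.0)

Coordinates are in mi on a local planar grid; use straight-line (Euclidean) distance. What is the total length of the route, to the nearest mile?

Leg distances:
Alpha→Bravo: 39.9 mi  (cumulative 39.9 mi)
Bravo→Charlie: 23.3 mi  (cumulative 63.1 mi)
Charlie→Delta: 42.2 mi  (cumulative 105.3 mi)
Delta→Echo: 115.3 mi  (cumulative 220.6 mi)
Echo→Foxtrot: 44.7 mi  (cumulative 265.3 mi)
Foxtrot→Golf: 131.7 mi  (cumulative 397.0 mi)
Total route length ≈ 397 mi.

397 mi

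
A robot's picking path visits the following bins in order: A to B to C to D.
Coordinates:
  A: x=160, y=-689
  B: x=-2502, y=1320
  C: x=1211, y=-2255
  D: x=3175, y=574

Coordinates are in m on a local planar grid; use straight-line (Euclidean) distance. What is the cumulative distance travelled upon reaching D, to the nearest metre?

Leg distances:
A→B: 3335.0 m  (cumulative 3335.0 m)
B→C: 5154.3 m  (cumulative 8489.3 m)
C→D: 3443.9 m  (cumulative 11933.2 m)
Cumulative distance at D ≈ 11933 m.

11933 m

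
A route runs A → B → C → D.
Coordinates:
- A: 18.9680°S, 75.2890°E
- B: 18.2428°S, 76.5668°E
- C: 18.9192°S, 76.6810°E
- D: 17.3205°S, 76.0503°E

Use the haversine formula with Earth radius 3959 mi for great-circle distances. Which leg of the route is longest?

C–D

Leg distances:
A→B: 97.5 mi
B→C: 47.3 mi
C→D: 118.0 mi
The longest leg is C–D at 118.0 mi.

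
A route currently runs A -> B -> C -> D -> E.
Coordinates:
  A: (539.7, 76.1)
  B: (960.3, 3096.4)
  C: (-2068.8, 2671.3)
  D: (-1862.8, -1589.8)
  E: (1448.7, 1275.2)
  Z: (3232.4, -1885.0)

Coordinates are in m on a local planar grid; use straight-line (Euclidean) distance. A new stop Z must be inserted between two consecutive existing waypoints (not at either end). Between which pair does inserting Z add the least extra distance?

Added distance for inserting Z between each consecutive pair:
A–B: 5756.8 m
B–C: 9406.5 m
C–D: 7827.8 m
D–E: 4353.7 m
Smallest added distance is 4353.7 m, inserting between D and E.

between D and E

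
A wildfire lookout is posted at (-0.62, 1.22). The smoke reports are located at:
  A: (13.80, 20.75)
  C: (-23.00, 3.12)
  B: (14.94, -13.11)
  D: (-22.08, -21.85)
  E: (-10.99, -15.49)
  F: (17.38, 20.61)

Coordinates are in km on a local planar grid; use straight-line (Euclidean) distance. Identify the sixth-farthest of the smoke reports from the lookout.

E

Distance to each, sorted:
D: 31.5 km
F: 26.5 km
A: 24.3 km
C: 22.5 km
B: 21.2 km
E: 19.7 km
The sixth-farthest is E at 19.7 km.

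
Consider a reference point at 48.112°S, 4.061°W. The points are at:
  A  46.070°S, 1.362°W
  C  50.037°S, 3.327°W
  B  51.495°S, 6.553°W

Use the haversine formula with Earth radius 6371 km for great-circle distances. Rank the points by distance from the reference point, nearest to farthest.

Distance from the reference point at 48.112°S, 4.061°W to each:
C 50.037°S, 3.327°W: 220.6 km
A 46.070°S, 1.362°W: 305.4 km
B 51.495°S, 6.553°W: 416.5 km

C, A, B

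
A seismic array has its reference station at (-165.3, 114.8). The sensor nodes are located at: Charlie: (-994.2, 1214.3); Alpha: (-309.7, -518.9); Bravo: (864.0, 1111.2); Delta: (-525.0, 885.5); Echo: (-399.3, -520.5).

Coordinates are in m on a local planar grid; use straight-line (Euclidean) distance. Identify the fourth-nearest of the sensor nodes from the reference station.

Charlie

Distances from the reference station ((-165.3, 114.8)):
Alpha: 649.9 m
Echo: 677.0 m
Delta: 850.5 m
Charlie: 1376.9 m
Bravo: 1432.6 m
The fourth-nearest is Charlie at 1376.9 m.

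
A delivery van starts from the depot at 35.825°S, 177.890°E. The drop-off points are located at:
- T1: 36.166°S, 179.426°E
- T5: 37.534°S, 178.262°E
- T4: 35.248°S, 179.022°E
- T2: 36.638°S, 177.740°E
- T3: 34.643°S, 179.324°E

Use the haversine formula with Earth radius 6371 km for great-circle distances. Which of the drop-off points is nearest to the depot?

Distance to each, sorted:
T2: 91.4 km
T4: 120.9 km
T1: 143.3 km
T3: 185.0 km
T5: 192.9 km
The nearest is T2 at 91.4 km.

T2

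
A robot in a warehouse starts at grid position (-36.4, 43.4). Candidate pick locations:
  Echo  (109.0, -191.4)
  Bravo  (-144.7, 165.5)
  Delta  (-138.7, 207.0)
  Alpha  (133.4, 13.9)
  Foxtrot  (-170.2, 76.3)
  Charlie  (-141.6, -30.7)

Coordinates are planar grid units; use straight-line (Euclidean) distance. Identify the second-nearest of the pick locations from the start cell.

Distances from the start cell ((-36.4, 43.4)):
Charlie: 128.7
Foxtrot: 137.8
Bravo: 163.2
Alpha: 172.3
Delta: 193.0
Echo: 276.2
The second-nearest is Foxtrot at 137.8.

Foxtrot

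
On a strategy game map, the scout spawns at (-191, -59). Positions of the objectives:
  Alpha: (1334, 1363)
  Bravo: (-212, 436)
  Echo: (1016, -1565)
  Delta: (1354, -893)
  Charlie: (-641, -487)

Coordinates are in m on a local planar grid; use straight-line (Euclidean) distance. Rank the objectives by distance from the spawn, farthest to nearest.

Alpha, Echo, Delta, Charlie, Bravo

Computing each straight-line distance from (-191, -59):
Alpha (1334, 1363): 2085.1 m
Echo (1016, -1565): 1930.0 m
Delta (1354, -893): 1755.7 m
Charlie (-641, -487): 621.0 m
Bravo (-212, 436): 495.4 m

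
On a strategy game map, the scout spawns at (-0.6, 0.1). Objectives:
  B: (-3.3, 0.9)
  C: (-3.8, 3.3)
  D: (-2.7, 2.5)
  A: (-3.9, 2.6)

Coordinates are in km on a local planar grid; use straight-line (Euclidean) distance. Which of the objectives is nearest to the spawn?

Distance to each, sorted:
B: 2.8 km
D: 3.2 km
A: 4.1 km
C: 4.5 km
The nearest is B at 2.8 km.

B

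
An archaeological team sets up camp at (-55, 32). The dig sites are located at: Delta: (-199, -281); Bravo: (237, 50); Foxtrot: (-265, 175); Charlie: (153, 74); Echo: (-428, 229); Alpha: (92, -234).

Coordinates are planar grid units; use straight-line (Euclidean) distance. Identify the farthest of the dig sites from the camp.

Echo

Distances from the camp ((-55, 32)):
Echo: 421.8
Delta: 344.5
Alpha: 303.9
Bravo: 292.6
Foxtrot: 254.1
Charlie: 212.2
The farthest is Echo at 421.8.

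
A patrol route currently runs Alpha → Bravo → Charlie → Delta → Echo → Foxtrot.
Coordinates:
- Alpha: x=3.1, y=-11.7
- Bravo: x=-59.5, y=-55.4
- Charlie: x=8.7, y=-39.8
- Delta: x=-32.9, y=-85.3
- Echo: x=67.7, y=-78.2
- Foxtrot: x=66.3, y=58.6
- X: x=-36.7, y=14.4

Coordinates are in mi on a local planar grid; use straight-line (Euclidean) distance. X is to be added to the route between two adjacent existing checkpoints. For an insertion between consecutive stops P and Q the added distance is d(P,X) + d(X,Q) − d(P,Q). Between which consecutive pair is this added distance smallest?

between Alpha and Bravo

Added distance for inserting X between each consecutive pair:
Alpha–Bravo: 44.7 mi
Bravo–Charlie: 74.2 mi
Charlie–Delta: 108.8 mi
Delta–Echo: 138.5 mi
Echo–Foxtrot: 114.8 mi
Smallest added distance is 44.7 mi, inserting between Alpha and Bravo.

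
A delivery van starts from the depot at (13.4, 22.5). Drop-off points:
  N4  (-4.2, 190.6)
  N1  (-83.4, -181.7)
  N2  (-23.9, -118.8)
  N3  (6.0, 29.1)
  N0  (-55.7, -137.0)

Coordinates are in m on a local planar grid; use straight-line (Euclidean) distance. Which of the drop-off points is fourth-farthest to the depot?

N2

Distances from the depot ((13.4, 22.5)):
N1: 226.0 m
N0: 173.8 m
N4: 169.0 m
N2: 146.1 m
N3: 9.9 m
The fourth-farthest is N2 at 146.1 m.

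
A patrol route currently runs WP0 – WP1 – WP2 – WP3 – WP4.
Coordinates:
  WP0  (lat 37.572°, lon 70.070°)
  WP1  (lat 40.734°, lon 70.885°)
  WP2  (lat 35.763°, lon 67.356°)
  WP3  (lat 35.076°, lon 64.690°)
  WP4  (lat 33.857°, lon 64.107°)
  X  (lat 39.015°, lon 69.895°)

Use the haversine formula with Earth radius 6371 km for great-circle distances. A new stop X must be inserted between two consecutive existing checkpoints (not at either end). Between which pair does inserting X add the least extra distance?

Added distance for inserting X between each consecutive pair:
WP0–WP1: 11.6 km
WP1–WP2: 1.8 km
WP2–WP3: 808.5 km
WP3–WP4: 1263.0 km
Smallest added distance is 1.8 km, inserting between WP1 and WP2.

between WP1 and WP2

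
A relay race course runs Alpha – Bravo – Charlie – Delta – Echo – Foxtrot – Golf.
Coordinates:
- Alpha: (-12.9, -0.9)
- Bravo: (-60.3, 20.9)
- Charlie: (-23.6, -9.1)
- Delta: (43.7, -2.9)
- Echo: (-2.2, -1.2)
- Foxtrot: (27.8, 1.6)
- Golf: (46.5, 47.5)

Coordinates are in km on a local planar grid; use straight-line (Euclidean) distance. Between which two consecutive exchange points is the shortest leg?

Echo–Foxtrot

Leg distances:
Alpha→Bravo: 52.2 km
Bravo→Charlie: 47.4 km
Charlie→Delta: 67.6 km
Delta→Echo: 45.9 km
Echo→Foxtrot: 30.1 km
Foxtrot→Golf: 49.6 km
The shortest leg is Echo–Foxtrot at 30.1 km.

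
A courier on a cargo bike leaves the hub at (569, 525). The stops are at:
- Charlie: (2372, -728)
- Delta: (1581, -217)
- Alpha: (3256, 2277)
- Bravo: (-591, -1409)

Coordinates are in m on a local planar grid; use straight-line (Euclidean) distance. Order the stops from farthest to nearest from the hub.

Alpha, Bravo, Charlie, Delta

Distance from the hub at (569, 525) to each:
Alpha (3256, 2277): 3207.7 m
Bravo (-591, -1409): 2255.2 m
Charlie (2372, -728): 2195.6 m
Delta (1581, -217): 1254.9 m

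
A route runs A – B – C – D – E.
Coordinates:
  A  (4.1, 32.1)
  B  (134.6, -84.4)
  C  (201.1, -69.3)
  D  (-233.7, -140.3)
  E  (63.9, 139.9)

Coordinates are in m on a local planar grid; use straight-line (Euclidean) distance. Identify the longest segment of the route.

C–D

Leg distances:
A→B: 174.9 m
B→C: 68.2 m
C→D: 440.6 m
D→E: 408.8 m
The longest leg is C–D at 440.6 m.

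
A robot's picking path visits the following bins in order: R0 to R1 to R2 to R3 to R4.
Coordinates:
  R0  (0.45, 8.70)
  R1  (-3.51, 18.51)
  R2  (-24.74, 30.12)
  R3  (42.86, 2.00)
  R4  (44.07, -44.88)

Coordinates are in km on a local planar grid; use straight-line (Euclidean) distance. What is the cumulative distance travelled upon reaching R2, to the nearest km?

35 km

Leg distances:
R0→R1: 10.6 km  (cumulative 10.6 km)
R1→R2: 24.2 km  (cumulative 34.8 km)
Cumulative distance at R2 ≈ 35 km.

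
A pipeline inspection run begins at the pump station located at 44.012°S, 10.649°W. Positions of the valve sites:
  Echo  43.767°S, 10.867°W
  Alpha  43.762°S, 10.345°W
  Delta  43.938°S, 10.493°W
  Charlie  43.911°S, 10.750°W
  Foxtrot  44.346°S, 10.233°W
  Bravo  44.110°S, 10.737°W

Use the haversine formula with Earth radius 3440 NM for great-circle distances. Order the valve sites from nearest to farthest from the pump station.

Distances from the pump station:
Bravo 44.110°S, 10.737°W: 7.0 NM
Charlie 43.911°S, 10.750°W: 7.5 NM
Delta 43.938°S, 10.493°W: 8.1 NM
Echo 43.767°S, 10.867°W: 17.5 NM
Alpha 43.762°S, 10.345°W: 20.0 NM
Foxtrot 44.346°S, 10.233°W: 26.9 NM

Bravo, Charlie, Delta, Echo, Alpha, Foxtrot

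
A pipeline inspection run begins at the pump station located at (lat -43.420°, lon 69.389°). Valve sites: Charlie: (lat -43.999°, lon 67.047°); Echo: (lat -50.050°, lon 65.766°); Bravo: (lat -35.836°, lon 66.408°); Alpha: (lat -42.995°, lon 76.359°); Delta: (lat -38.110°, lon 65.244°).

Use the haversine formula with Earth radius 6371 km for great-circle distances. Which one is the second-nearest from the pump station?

Distances from the pump station ((lat -43.420°, lon 69.389°)):
Charlie: 198.9 km
Alpha: 566.7 km
Delta: 685.7 km
Echo: 787.0 km
Bravo: 880.9 km
The second-nearest is Alpha at 566.7 km.

Alpha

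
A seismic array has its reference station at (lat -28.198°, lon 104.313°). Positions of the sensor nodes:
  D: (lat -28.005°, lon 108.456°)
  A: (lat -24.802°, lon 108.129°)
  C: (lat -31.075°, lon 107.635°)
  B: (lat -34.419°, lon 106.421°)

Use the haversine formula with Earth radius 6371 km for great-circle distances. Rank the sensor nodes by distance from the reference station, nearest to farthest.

Distance from the reference station at (lat -28.198°, lon 104.313°) to each:
D (lat -28.005°, lon 108.456°): 406.9 km
C (lat -31.075°, lon 107.635°): 453.2 km
A (lat -24.802°, lon 108.129°): 535.5 km
B (lat -34.419°, lon 106.421°): 720.1 km

D, C, A, B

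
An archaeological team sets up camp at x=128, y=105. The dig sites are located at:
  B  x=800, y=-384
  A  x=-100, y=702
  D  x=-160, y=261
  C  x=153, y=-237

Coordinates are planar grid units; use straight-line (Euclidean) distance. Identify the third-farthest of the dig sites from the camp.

Distance to each, sorted:
B: 831.1
A: 639.1
C: 342.9
D: 327.5
The third-farthest is C at 342.9.

C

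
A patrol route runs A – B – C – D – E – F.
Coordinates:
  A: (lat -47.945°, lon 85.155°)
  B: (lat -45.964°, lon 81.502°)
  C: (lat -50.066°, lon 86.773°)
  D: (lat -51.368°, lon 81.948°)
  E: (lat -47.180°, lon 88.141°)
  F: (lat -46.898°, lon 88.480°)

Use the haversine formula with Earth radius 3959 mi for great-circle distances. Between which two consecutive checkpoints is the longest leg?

D–E

Leg distances:
A→B: 220.0 mi
B→C: 373.6 mi
C→D: 229.4 mi
D→E: 401.8 mi
E→F: 25.2 mi
The longest leg is D–E at 401.8 mi.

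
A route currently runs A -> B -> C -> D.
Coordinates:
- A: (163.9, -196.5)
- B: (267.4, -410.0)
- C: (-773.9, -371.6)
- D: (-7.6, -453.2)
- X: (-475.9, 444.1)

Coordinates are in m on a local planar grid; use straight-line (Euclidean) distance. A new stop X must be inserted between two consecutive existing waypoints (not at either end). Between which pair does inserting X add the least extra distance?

between B and C

Added distance for inserting X between each consecutive pair:
A–B: 1800.4 m
B–C: 958.7 m
C–D: 1109.9 m
Smallest added distance is 958.7 m, inserting between B and C.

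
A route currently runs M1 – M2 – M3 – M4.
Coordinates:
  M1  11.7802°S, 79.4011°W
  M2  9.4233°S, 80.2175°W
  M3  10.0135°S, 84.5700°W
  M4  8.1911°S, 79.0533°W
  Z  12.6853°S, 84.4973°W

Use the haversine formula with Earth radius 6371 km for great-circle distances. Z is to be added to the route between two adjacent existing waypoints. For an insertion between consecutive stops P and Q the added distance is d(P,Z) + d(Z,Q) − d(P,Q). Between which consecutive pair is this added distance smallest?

Added distance for inserting Z between each consecutive pair:
M1–M2: 877.3 km
M2–M3: 407.0 km
M3–M4: 435.7 km
Smallest added distance is 407.0 km, inserting between M2 and M3.

between M2 and M3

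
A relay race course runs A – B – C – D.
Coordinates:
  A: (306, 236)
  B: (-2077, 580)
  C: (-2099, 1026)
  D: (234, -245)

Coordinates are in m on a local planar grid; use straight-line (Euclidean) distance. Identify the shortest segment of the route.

Leg distances:
A→B: 2407.7 m
B→C: 446.5 m
C→D: 2656.8 m
The shortest leg is B–C at 446.5 m.

B–C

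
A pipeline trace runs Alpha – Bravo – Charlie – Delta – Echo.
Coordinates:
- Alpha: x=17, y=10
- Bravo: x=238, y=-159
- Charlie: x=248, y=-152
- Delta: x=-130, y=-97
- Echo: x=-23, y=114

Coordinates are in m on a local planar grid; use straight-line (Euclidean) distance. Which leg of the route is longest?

Charlie–Delta

Leg distances:
Alpha→Bravo: 278.2 m
Bravo→Charlie: 12.2 m
Charlie→Delta: 382.0 m
Delta→Echo: 236.6 m
The longest leg is Charlie–Delta at 382.0 m.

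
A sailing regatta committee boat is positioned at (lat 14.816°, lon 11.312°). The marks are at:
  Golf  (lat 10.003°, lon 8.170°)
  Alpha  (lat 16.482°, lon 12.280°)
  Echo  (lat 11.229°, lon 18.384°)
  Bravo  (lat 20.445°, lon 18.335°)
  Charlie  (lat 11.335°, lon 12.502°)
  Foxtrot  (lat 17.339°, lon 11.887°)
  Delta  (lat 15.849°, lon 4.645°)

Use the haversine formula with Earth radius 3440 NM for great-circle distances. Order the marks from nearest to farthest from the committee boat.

Distances from the committee boat:
Alpha (lat 16.482°, lon 12.280°): 114.6 NM
Foxtrot (lat 17.339°, lon 11.887°): 155.1 NM
Charlie (lat 11.335°, lon 12.502°): 220.3 NM
Golf (lat 10.003°, lon 8.170°): 342.7 NM
Delta (lat 15.849°, lon 4.645°): 391.0 NM
Echo (lat 11.229°, lon 18.384°): 466.3 NM
Bravo (lat 20.445°, lon 18.335°): 524.9 NM

Alpha, Foxtrot, Charlie, Golf, Delta, Echo, Bravo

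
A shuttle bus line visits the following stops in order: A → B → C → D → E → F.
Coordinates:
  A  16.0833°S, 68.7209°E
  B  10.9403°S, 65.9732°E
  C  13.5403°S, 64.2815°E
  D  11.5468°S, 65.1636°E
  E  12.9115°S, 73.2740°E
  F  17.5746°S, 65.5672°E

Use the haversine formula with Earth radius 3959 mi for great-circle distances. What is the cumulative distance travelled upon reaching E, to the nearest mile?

Leg distances:
A→B: 400.4 mi  (cumulative 400.4 mi)
B→C: 212.9 mi  (cumulative 613.3 mi)
C→D: 150.0 mi  (cumulative 763.4 mi)
D→E: 555.7 mi  (cumulative 1319.1 mi)
Cumulative distance at E ≈ 1319 mi.

1319 mi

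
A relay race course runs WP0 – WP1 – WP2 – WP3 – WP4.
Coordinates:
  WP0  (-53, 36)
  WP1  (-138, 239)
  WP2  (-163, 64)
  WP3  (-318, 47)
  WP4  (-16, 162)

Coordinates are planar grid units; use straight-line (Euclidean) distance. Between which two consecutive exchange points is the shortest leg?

WP2–WP3

Leg distances:
WP0→WP1: 220.1
WP1→WP2: 176.8
WP2→WP3: 155.9
WP3→WP4: 323.2
The shortest leg is WP2–WP3 at 155.9.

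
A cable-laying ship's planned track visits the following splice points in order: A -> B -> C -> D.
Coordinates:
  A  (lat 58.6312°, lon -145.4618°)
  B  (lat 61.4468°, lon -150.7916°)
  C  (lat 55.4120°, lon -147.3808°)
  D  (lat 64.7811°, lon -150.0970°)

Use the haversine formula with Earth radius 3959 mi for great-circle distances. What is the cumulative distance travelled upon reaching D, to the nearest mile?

Leg distances:
A→B: 267.6 mi  (cumulative 267.6 mi)
B→C: 434.7 mi  (cumulative 702.3 mi)
C→D: 654.0 mi  (cumulative 1356.2 mi)
Cumulative distance at D ≈ 1356 mi.

1356 mi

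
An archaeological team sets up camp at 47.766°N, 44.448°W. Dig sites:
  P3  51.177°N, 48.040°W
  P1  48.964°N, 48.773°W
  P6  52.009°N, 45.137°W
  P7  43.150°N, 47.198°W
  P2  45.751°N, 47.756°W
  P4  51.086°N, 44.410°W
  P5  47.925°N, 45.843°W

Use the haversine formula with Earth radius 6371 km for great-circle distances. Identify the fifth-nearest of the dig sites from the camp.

P3

Distances from the camp (47.766°N, 44.448°W):
P5: 105.6 km
P2: 337.1 km
P1: 346.1 km
P4: 369.2 km
P3: 459.5 km
P6: 474.4 km
P7: 556.2 km
The fifth-nearest is P3 at 459.5 km.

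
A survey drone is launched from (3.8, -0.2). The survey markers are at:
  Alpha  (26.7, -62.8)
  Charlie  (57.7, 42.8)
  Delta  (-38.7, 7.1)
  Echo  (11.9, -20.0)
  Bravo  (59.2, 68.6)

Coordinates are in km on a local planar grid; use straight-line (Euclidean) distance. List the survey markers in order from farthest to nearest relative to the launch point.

Distance from the launch point at (3.8, -0.2) to each:
Bravo (59.2, 68.6): 88.3 km
Charlie (57.7, 42.8): 69.0 km
Alpha (26.7, -62.8): 66.7 km
Delta (-38.7, 7.1): 43.1 km
Echo (11.9, -20.0): 21.4 km

Bravo, Charlie, Alpha, Delta, Echo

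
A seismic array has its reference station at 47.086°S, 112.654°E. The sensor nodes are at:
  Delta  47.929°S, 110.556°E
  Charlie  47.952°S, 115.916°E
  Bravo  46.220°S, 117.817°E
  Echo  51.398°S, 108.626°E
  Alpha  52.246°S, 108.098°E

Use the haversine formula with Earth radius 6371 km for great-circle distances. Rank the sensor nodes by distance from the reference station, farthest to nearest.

Computing each great-circle distance from 47.086°S, 112.654°E:
Alpha 52.246°S, 108.098°E: 660.5 km
Echo 51.398°S, 108.626°E: 561.4 km
Bravo 46.220°S, 117.817°E: 405.6 km
Charlie 47.952°S, 115.916°E: 263.2 km
Delta 47.929°S, 110.556°E: 183.3 km

Alpha, Echo, Bravo, Charlie, Delta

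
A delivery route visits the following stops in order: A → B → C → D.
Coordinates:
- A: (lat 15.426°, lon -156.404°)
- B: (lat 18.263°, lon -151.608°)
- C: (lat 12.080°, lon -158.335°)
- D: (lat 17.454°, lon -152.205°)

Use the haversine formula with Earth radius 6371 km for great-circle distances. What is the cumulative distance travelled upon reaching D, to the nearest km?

Leg distances:
A→B: 600.0 km  (cumulative 600.0 km)
B→C: 996.6 km  (cumulative 1596.6 km)
C→D: 889.4 km  (cumulative 2486.0 km)
Cumulative distance at D ≈ 2486 km.

2486 km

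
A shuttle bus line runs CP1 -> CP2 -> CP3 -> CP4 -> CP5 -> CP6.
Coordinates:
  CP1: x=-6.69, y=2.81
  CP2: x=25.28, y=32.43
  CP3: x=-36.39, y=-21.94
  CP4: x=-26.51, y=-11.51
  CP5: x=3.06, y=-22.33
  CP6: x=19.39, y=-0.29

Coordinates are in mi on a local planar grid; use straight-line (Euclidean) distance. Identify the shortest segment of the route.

CP3–CP4

Leg distances:
CP1→CP2: 43.6 mi
CP2→CP3: 82.2 mi
CP3→CP4: 14.4 mi
CP4→CP5: 31.5 mi
CP5→CP6: 27.4 mi
The shortest leg is CP3–CP4 at 14.4 mi.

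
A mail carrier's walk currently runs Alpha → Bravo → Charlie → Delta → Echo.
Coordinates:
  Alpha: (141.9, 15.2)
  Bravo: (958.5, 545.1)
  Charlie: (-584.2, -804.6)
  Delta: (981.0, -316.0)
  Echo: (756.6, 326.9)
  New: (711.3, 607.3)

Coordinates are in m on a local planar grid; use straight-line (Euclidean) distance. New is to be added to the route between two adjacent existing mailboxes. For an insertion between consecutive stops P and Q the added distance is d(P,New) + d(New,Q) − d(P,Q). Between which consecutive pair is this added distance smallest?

between Alpha and Bravo

Added distance for inserting New between each consecutive pair:
Alpha–Bravo: 102.9 m
Bravo–Charlie: 121.3 m
Charlie–Delta: 1238.4 m
Delta–Echo: 565.0 m
Smallest added distance is 102.9 m, inserting between Alpha and Bravo.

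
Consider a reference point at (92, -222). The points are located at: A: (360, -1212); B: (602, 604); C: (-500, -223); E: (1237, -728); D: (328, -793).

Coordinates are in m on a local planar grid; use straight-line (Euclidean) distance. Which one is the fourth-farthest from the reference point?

D

Distance to each, sorted:
E: 1251.8 m
A: 1025.6 m
B: 970.8 m
D: 617.8 m
C: 592.0 m
The fourth-farthest is D at 617.8 m.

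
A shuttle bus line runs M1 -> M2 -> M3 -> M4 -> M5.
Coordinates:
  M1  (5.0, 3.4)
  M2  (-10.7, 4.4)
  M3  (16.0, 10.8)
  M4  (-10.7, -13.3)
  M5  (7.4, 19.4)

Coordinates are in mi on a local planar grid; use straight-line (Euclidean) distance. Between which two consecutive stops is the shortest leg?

M1–M2

Leg distances:
M1→M2: 15.7 mi
M2→M3: 27.5 mi
M3→M4: 36.0 mi
M4→M5: 37.4 mi
The shortest leg is M1–M2 at 15.7 mi.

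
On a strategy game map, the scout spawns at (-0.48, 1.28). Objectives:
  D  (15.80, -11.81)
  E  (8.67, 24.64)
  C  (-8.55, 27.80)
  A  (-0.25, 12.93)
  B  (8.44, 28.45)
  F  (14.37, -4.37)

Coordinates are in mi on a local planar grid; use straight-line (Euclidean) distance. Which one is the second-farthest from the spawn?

C

Distances from the spawn ((-0.48, 1.28)):
B: 28.6 mi
C: 27.7 mi
E: 25.1 mi
D: 20.9 mi
F: 15.9 mi
A: 11.7 mi
The second-farthest is C at 27.7 mi.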